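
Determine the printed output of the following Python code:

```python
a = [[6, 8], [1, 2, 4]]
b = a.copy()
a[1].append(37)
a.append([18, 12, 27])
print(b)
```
[[6, 8], [1, 2, 4, 37]]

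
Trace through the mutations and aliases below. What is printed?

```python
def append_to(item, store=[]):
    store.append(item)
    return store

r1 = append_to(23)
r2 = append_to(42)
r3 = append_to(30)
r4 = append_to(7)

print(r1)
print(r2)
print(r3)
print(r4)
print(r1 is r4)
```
[23, 42, 30, 7]
[23, 42, 30, 7]
[23, 42, 30, 7]
[23, 42, 30, 7]
True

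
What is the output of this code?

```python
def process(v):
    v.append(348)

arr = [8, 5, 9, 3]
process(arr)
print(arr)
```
[8, 5, 9, 3, 348]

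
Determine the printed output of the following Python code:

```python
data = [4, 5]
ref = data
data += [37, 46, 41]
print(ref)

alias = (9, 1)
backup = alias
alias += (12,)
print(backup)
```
[4, 5, 37, 46, 41]
(9, 1)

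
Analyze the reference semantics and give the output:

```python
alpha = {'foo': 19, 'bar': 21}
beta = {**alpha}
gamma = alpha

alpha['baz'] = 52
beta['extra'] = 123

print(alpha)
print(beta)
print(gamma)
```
{'foo': 19, 'bar': 21, 'baz': 52}
{'foo': 19, 'bar': 21, 'extra': 123}
{'foo': 19, 'bar': 21, 'baz': 52}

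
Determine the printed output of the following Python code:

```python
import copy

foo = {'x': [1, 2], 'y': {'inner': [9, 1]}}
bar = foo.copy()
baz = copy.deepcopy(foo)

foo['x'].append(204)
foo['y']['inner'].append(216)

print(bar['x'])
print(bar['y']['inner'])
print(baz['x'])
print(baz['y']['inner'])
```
[1, 2, 204]
[9, 1, 216]
[1, 2]
[9, 1]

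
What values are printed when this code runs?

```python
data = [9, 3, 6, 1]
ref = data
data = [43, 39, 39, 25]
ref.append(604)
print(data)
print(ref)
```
[43, 39, 39, 25]
[9, 3, 6, 1, 604]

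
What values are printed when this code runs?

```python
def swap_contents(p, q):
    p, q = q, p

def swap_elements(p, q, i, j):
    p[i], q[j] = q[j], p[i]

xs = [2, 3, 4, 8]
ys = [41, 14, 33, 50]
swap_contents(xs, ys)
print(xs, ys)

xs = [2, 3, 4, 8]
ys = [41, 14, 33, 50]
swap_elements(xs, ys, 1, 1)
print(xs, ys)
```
[2, 3, 4, 8] [41, 14, 33, 50]
[2, 14, 4, 8] [41, 3, 33, 50]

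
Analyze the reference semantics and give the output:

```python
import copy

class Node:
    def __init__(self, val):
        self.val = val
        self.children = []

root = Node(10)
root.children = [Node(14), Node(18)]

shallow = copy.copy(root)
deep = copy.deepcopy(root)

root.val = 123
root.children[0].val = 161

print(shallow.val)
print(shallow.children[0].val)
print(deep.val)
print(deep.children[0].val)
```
10
161
10
14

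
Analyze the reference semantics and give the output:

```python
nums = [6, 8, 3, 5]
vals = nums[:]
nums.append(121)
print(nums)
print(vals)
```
[6, 8, 3, 5, 121]
[6, 8, 3, 5]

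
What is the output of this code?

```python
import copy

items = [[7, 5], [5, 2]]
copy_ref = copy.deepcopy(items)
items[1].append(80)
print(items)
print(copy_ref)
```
[[7, 5], [5, 2, 80]]
[[7, 5], [5, 2]]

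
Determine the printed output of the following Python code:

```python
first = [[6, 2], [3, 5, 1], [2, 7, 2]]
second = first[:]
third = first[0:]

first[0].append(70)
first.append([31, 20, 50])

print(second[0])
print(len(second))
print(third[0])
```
[6, 2, 70]
3
[6, 2, 70]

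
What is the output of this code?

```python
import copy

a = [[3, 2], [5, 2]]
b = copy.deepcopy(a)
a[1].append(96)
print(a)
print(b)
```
[[3, 2], [5, 2, 96]]
[[3, 2], [5, 2]]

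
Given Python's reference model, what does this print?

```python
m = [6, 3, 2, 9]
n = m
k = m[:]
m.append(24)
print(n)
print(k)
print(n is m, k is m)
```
[6, 3, 2, 9, 24]
[6, 3, 2, 9]
True False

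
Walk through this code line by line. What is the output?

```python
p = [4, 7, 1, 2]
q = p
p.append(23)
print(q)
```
[4, 7, 1, 2, 23]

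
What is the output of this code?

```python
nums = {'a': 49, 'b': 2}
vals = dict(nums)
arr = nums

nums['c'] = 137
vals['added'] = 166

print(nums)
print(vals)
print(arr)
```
{'a': 49, 'b': 2, 'c': 137}
{'a': 49, 'b': 2, 'added': 166}
{'a': 49, 'b': 2, 'c': 137}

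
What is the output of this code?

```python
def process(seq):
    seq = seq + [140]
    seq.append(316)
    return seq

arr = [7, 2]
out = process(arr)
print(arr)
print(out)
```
[7, 2]
[7, 2, 140, 316]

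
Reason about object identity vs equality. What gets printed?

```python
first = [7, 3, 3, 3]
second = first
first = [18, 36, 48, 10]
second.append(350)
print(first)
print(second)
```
[18, 36, 48, 10]
[7, 3, 3, 3, 350]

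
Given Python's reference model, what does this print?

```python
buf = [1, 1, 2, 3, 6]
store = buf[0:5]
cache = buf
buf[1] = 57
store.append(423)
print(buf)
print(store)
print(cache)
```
[1, 57, 2, 3, 6]
[1, 1, 2, 3, 6, 423]
[1, 57, 2, 3, 6]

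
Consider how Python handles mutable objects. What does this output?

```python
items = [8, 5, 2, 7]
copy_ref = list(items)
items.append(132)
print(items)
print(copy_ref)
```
[8, 5, 2, 7, 132]
[8, 5, 2, 7]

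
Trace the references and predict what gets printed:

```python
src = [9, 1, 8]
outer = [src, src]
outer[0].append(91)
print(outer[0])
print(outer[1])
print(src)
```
[9, 1, 8, 91]
[9, 1, 8, 91]
[9, 1, 8, 91]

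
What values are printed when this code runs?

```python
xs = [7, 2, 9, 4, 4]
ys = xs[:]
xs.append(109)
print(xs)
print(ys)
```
[7, 2, 9, 4, 4, 109]
[7, 2, 9, 4, 4]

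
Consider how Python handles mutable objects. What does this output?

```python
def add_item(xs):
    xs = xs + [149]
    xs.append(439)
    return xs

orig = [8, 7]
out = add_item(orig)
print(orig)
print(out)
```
[8, 7]
[8, 7, 149, 439]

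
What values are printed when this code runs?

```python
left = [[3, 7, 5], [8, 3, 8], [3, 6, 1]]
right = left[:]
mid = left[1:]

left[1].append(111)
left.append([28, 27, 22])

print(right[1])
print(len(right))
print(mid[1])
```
[8, 3, 8, 111]
3
[3, 6, 1]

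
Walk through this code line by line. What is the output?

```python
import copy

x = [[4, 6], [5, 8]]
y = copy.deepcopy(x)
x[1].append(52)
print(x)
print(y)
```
[[4, 6], [5, 8, 52]]
[[4, 6], [5, 8]]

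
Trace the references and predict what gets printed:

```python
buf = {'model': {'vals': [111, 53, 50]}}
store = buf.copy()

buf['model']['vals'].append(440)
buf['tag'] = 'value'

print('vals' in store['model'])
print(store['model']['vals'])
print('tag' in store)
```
True
[111, 53, 50, 440]
False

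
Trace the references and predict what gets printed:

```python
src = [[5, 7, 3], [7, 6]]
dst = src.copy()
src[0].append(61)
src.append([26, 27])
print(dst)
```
[[5, 7, 3, 61], [7, 6]]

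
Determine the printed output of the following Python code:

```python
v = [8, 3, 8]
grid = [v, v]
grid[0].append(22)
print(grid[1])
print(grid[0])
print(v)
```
[8, 3, 8, 22]
[8, 3, 8, 22]
[8, 3, 8, 22]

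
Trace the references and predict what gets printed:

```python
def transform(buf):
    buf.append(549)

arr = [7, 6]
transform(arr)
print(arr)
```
[7, 6, 549]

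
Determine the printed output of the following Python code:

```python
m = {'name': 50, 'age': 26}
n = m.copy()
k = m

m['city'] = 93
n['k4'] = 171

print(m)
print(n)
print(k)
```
{'name': 50, 'age': 26, 'city': 93}
{'name': 50, 'age': 26, 'k4': 171}
{'name': 50, 'age': 26, 'city': 93}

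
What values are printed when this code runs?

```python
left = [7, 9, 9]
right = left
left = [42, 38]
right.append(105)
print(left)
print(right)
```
[42, 38]
[7, 9, 9, 105]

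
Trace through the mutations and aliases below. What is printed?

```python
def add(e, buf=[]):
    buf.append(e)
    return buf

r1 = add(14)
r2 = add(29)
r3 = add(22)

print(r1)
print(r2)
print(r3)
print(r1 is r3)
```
[14, 29, 22]
[14, 29, 22]
[14, 29, 22]
True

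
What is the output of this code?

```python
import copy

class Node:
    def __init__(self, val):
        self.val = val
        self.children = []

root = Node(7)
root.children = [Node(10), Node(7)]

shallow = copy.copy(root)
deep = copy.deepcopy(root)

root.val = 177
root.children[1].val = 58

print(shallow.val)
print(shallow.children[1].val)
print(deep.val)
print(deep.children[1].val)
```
7
58
7
7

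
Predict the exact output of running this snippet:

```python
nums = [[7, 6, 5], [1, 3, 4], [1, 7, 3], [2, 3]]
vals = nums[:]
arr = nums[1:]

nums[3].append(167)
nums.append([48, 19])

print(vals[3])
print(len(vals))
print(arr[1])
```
[2, 3, 167]
4
[1, 7, 3]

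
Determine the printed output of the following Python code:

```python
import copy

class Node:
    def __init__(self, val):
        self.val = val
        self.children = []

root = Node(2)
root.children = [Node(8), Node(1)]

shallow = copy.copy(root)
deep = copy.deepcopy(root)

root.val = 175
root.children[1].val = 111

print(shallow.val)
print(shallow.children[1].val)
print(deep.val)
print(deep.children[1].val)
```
2
111
2
1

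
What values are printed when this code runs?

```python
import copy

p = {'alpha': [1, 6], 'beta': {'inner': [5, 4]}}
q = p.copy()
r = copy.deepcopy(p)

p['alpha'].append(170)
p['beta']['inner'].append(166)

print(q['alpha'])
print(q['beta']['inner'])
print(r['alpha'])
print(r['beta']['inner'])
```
[1, 6, 170]
[5, 4, 166]
[1, 6]
[5, 4]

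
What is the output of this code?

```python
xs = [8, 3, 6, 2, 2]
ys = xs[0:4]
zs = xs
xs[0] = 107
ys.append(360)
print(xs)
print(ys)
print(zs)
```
[107, 3, 6, 2, 2]
[8, 3, 6, 2, 360]
[107, 3, 6, 2, 2]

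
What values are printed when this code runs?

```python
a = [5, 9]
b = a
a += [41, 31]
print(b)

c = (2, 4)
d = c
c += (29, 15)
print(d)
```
[5, 9, 41, 31]
(2, 4)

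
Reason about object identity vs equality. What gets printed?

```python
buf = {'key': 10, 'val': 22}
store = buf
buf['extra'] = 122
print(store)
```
{'key': 10, 'val': 22, 'extra': 122}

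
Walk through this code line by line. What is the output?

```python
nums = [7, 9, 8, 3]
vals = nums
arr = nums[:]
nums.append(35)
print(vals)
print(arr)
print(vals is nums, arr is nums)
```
[7, 9, 8, 3, 35]
[7, 9, 8, 3]
True False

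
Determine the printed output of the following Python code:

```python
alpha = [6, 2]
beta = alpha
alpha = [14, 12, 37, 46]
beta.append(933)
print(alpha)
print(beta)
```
[14, 12, 37, 46]
[6, 2, 933]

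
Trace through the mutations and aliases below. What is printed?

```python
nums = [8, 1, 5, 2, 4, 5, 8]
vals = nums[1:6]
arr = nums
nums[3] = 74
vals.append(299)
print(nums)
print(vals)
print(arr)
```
[8, 1, 5, 74, 4, 5, 8]
[1, 5, 2, 4, 5, 299]
[8, 1, 5, 74, 4, 5, 8]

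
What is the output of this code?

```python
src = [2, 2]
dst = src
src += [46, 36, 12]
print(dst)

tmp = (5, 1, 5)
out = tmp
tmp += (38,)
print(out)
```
[2, 2, 46, 36, 12]
(5, 1, 5)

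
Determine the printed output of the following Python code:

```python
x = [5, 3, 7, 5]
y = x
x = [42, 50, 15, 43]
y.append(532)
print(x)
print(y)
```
[42, 50, 15, 43]
[5, 3, 7, 5, 532]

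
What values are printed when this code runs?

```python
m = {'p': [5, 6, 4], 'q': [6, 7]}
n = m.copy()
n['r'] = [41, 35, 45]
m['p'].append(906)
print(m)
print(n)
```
{'p': [5, 6, 4, 906], 'q': [6, 7]}
{'p': [5, 6, 4, 906], 'q': [6, 7], 'r': [41, 35, 45]}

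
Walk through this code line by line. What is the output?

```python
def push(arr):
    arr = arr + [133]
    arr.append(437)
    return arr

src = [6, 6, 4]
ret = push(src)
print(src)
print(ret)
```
[6, 6, 4]
[6, 6, 4, 133, 437]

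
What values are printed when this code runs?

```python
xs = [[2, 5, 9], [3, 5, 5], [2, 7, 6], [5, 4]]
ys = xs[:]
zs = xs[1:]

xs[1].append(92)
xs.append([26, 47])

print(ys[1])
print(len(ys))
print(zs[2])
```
[3, 5, 5, 92]
4
[5, 4]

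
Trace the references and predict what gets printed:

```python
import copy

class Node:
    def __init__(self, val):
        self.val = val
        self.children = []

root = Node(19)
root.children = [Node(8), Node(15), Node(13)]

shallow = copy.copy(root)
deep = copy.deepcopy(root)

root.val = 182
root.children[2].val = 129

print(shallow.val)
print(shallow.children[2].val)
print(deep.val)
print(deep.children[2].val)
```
19
129
19
13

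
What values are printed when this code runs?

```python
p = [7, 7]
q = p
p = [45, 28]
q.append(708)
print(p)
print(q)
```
[45, 28]
[7, 7, 708]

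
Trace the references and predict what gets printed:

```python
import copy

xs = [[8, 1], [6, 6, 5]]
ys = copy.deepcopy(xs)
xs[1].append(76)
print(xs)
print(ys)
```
[[8, 1], [6, 6, 5, 76]]
[[8, 1], [6, 6, 5]]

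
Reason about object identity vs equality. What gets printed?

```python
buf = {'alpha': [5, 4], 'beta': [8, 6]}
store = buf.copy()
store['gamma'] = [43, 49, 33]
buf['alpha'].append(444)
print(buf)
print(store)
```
{'alpha': [5, 4, 444], 'beta': [8, 6]}
{'alpha': [5, 4, 444], 'beta': [8, 6], 'gamma': [43, 49, 33]}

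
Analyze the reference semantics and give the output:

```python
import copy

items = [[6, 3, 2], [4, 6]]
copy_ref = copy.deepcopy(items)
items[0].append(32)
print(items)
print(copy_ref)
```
[[6, 3, 2, 32], [4, 6]]
[[6, 3, 2], [4, 6]]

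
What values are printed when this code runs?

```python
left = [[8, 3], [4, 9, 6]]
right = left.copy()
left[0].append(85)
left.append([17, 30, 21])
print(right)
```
[[8, 3, 85], [4, 9, 6]]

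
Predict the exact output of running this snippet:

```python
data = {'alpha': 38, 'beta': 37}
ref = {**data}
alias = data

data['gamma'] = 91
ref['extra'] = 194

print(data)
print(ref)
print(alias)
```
{'alpha': 38, 'beta': 37, 'gamma': 91}
{'alpha': 38, 'beta': 37, 'extra': 194}
{'alpha': 38, 'beta': 37, 'gamma': 91}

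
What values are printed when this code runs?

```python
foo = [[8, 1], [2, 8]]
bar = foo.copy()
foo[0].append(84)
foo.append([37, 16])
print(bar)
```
[[8, 1, 84], [2, 8]]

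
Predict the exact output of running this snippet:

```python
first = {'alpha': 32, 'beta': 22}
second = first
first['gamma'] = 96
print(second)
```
{'alpha': 32, 'beta': 22, 'gamma': 96}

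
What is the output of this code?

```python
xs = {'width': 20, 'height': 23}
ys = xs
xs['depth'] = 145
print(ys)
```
{'width': 20, 'height': 23, 'depth': 145}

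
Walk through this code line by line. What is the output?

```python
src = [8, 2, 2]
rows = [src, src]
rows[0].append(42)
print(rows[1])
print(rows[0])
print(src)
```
[8, 2, 2, 42]
[8, 2, 2, 42]
[8, 2, 2, 42]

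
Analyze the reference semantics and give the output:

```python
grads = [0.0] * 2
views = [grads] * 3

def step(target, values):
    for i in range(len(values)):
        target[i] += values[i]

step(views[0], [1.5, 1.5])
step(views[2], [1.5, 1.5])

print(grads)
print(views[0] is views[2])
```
[3.0, 3.0]
True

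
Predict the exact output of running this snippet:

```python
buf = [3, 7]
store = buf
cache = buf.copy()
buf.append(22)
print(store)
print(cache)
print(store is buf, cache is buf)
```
[3, 7, 22]
[3, 7]
True False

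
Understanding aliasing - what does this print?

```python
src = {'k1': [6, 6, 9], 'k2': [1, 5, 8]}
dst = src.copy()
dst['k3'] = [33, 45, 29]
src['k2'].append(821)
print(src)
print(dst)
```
{'k1': [6, 6, 9], 'k2': [1, 5, 8, 821]}
{'k1': [6, 6, 9], 'k2': [1, 5, 8, 821], 'k3': [33, 45, 29]}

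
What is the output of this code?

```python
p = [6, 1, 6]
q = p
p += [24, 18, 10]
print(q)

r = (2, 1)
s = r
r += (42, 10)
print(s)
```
[6, 1, 6, 24, 18, 10]
(2, 1)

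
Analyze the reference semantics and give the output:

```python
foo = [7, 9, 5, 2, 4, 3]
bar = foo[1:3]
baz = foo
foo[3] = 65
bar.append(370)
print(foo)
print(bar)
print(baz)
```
[7, 9, 5, 65, 4, 3]
[9, 5, 370]
[7, 9, 5, 65, 4, 3]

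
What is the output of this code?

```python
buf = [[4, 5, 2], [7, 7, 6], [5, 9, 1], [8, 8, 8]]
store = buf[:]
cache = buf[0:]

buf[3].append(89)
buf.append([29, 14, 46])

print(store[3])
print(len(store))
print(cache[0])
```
[8, 8, 8, 89]
4
[4, 5, 2]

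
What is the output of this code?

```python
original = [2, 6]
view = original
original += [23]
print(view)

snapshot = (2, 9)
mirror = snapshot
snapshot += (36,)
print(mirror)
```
[2, 6, 23]
(2, 9)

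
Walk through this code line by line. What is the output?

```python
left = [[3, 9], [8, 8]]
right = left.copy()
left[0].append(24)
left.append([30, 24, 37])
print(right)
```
[[3, 9, 24], [8, 8]]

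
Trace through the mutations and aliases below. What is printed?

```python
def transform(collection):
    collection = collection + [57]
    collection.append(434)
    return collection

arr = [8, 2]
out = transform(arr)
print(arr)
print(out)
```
[8, 2]
[8, 2, 57, 434]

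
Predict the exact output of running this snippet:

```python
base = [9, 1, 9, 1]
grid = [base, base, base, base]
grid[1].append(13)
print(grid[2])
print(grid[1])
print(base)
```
[9, 1, 9, 1, 13]
[9, 1, 9, 1, 13]
[9, 1, 9, 1, 13]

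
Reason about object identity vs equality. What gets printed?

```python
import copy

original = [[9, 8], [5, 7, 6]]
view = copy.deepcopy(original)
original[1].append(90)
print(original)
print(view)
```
[[9, 8], [5, 7, 6, 90]]
[[9, 8], [5, 7, 6]]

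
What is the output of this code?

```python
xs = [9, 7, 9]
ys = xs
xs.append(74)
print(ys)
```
[9, 7, 9, 74]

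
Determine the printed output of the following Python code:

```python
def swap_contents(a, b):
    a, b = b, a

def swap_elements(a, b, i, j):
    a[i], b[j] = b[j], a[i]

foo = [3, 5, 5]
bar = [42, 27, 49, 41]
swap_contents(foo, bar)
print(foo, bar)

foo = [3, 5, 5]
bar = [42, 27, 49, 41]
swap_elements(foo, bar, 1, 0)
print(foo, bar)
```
[3, 5, 5] [42, 27, 49, 41]
[3, 42, 5] [5, 27, 49, 41]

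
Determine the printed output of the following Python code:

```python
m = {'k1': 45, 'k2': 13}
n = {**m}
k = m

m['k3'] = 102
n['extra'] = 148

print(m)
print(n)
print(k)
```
{'k1': 45, 'k2': 13, 'k3': 102}
{'k1': 45, 'k2': 13, 'extra': 148}
{'k1': 45, 'k2': 13, 'k3': 102}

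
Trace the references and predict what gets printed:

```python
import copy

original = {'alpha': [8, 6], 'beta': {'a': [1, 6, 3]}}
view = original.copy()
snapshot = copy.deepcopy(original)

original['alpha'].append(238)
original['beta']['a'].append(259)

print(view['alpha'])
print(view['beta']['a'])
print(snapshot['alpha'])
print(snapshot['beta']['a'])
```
[8, 6, 238]
[1, 6, 3, 259]
[8, 6]
[1, 6, 3]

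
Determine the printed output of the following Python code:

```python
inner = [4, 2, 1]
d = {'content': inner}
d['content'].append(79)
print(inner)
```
[4, 2, 1, 79]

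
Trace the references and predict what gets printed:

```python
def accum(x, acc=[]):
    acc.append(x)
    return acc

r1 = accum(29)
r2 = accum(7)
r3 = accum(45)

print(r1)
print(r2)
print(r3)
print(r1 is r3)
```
[29, 7, 45]
[29, 7, 45]
[29, 7, 45]
True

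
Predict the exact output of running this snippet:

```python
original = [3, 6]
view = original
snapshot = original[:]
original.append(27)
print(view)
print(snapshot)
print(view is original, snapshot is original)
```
[3, 6, 27]
[3, 6]
True False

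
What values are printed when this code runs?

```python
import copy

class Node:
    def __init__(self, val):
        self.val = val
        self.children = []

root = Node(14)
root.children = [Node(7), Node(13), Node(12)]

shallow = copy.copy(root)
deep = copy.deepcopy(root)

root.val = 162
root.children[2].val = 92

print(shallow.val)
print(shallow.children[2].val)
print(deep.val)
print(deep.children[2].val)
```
14
92
14
12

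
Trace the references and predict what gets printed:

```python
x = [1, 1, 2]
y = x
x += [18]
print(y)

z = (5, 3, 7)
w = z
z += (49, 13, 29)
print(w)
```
[1, 1, 2, 18]
(5, 3, 7)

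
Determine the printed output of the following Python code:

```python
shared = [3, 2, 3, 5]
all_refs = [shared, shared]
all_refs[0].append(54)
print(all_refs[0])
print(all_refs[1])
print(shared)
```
[3, 2, 3, 5, 54]
[3, 2, 3, 5, 54]
[3, 2, 3, 5, 54]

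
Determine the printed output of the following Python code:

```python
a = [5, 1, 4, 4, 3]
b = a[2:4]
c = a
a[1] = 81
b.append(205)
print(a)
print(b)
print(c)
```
[5, 81, 4, 4, 3]
[4, 4, 205]
[5, 81, 4, 4, 3]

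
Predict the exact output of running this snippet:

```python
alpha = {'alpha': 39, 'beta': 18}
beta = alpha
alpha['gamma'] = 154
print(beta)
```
{'alpha': 39, 'beta': 18, 'gamma': 154}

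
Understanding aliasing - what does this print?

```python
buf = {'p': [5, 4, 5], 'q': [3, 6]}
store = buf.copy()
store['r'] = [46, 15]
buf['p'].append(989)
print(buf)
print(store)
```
{'p': [5, 4, 5, 989], 'q': [3, 6]}
{'p': [5, 4, 5, 989], 'q': [3, 6], 'r': [46, 15]}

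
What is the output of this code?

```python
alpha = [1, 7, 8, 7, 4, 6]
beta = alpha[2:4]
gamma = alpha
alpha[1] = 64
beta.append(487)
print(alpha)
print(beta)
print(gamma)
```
[1, 64, 8, 7, 4, 6]
[8, 7, 487]
[1, 64, 8, 7, 4, 6]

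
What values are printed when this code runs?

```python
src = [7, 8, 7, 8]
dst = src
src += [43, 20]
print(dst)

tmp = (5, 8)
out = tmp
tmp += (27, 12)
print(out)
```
[7, 8, 7, 8, 43, 20]
(5, 8)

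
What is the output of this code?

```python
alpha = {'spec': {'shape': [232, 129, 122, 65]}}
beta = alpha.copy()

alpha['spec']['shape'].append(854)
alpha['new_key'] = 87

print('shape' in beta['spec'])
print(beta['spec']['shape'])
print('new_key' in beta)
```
True
[232, 129, 122, 65, 854]
False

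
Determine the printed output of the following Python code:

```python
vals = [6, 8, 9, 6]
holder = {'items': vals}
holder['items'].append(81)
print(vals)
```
[6, 8, 9, 6, 81]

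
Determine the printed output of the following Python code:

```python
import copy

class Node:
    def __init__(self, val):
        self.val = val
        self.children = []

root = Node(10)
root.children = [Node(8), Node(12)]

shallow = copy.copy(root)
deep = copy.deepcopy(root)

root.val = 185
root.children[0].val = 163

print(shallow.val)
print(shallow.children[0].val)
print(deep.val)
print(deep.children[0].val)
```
10
163
10
8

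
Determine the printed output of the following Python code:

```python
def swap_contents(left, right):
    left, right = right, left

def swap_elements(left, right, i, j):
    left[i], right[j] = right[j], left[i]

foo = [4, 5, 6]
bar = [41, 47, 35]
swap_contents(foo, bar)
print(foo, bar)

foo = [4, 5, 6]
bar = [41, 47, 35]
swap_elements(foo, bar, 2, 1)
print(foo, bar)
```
[4, 5, 6] [41, 47, 35]
[4, 5, 47] [41, 6, 35]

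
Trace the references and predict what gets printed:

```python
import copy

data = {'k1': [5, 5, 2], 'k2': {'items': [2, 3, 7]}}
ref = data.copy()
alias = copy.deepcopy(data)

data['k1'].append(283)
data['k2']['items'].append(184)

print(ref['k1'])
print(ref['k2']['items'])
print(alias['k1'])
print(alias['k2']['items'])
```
[5, 5, 2, 283]
[2, 3, 7, 184]
[5, 5, 2]
[2, 3, 7]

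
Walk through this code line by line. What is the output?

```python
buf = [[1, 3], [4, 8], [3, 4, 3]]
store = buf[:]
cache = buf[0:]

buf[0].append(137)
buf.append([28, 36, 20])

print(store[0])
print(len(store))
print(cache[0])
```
[1, 3, 137]
3
[1, 3, 137]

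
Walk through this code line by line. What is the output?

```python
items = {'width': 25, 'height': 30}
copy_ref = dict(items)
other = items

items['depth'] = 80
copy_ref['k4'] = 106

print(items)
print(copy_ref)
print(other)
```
{'width': 25, 'height': 30, 'depth': 80}
{'width': 25, 'height': 30, 'k4': 106}
{'width': 25, 'height': 30, 'depth': 80}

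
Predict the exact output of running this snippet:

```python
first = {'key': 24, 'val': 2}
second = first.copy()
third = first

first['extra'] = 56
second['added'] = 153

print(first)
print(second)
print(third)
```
{'key': 24, 'val': 2, 'extra': 56}
{'key': 24, 'val': 2, 'added': 153}
{'key': 24, 'val': 2, 'extra': 56}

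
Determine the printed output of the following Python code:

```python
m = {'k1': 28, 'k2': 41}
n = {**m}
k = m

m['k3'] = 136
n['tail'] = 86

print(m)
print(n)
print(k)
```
{'k1': 28, 'k2': 41, 'k3': 136}
{'k1': 28, 'k2': 41, 'tail': 86}
{'k1': 28, 'k2': 41, 'k3': 136}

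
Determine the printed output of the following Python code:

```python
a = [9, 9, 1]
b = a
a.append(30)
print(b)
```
[9, 9, 1, 30]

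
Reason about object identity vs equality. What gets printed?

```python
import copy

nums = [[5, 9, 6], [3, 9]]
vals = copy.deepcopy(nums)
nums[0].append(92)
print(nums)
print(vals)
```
[[5, 9, 6, 92], [3, 9]]
[[5, 9, 6], [3, 9]]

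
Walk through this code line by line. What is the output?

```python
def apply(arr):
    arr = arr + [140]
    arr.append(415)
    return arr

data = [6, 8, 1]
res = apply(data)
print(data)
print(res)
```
[6, 8, 1]
[6, 8, 1, 140, 415]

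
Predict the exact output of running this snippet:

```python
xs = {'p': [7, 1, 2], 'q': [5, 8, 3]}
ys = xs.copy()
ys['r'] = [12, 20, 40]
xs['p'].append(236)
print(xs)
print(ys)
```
{'p': [7, 1, 2, 236], 'q': [5, 8, 3]}
{'p': [7, 1, 2, 236], 'q': [5, 8, 3], 'r': [12, 20, 40]}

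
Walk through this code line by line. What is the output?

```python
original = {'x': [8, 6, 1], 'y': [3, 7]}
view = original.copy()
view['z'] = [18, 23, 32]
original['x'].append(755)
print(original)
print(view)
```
{'x': [8, 6, 1, 755], 'y': [3, 7]}
{'x': [8, 6, 1, 755], 'y': [3, 7], 'z': [18, 23, 32]}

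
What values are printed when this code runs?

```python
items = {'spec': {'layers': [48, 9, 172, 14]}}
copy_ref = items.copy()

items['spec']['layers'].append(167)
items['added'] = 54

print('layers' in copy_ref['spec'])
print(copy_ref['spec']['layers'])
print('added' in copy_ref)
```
True
[48, 9, 172, 14, 167]
False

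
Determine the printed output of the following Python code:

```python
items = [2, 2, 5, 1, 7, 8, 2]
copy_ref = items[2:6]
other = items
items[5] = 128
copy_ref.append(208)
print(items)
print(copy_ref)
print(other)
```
[2, 2, 5, 1, 7, 128, 2]
[5, 1, 7, 8, 208]
[2, 2, 5, 1, 7, 128, 2]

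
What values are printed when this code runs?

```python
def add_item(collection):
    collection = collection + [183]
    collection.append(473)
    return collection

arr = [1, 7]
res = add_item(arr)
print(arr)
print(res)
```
[1, 7]
[1, 7, 183, 473]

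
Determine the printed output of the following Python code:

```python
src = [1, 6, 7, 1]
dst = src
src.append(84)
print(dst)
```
[1, 6, 7, 1, 84]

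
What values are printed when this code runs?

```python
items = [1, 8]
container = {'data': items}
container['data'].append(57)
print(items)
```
[1, 8, 57]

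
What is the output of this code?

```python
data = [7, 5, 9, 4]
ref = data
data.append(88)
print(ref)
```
[7, 5, 9, 4, 88]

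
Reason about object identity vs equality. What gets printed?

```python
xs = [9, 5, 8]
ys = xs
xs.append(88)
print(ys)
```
[9, 5, 8, 88]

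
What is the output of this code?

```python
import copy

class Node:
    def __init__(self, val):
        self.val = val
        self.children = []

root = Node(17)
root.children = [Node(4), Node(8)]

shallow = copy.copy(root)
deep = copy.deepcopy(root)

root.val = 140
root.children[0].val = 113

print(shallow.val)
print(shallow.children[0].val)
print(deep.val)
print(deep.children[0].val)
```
17
113
17
4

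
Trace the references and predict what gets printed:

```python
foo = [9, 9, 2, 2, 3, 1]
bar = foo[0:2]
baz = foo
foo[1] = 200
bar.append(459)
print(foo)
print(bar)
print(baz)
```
[9, 200, 2, 2, 3, 1]
[9, 9, 459]
[9, 200, 2, 2, 3, 1]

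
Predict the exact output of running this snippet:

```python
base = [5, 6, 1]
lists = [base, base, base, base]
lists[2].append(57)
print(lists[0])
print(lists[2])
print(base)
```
[5, 6, 1, 57]
[5, 6, 1, 57]
[5, 6, 1, 57]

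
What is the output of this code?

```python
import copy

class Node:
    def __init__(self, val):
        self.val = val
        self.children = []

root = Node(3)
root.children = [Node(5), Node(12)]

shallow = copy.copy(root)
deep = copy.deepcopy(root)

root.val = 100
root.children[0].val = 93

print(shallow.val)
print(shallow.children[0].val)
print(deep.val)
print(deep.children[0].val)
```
3
93
3
5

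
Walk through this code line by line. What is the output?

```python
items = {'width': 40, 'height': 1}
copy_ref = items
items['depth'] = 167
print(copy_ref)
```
{'width': 40, 'height': 1, 'depth': 167}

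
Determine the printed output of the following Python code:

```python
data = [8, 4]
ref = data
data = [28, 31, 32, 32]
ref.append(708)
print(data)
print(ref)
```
[28, 31, 32, 32]
[8, 4, 708]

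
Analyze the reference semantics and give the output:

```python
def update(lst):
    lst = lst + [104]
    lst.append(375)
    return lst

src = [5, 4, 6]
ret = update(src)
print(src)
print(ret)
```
[5, 4, 6]
[5, 4, 6, 104, 375]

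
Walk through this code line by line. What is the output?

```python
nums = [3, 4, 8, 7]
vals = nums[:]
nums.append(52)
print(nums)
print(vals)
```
[3, 4, 8, 7, 52]
[3, 4, 8, 7]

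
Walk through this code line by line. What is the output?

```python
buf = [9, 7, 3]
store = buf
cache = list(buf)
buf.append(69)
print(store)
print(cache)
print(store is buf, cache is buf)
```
[9, 7, 3, 69]
[9, 7, 3]
True False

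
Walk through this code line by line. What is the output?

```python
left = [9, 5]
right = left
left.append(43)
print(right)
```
[9, 5, 43]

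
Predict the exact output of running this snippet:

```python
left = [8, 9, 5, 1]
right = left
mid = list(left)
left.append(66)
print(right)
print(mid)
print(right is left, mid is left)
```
[8, 9, 5, 1, 66]
[8, 9, 5, 1]
True False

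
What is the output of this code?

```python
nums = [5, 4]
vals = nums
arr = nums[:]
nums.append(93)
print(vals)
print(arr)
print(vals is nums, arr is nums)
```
[5, 4, 93]
[5, 4]
True False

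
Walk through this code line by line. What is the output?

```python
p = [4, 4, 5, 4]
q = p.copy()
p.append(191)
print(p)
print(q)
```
[4, 4, 5, 4, 191]
[4, 4, 5, 4]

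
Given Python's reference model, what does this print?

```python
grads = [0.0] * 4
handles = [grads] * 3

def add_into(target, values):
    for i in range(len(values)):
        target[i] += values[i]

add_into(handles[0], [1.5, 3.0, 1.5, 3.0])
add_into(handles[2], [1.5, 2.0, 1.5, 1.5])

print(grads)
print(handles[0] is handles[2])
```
[3.0, 5.0, 3.0, 4.5]
True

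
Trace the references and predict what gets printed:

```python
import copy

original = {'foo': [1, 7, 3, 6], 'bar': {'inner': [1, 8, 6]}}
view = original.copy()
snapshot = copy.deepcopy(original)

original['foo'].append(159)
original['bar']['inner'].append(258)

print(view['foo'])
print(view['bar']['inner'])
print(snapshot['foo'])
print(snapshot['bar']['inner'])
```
[1, 7, 3, 6, 159]
[1, 8, 6, 258]
[1, 7, 3, 6]
[1, 8, 6]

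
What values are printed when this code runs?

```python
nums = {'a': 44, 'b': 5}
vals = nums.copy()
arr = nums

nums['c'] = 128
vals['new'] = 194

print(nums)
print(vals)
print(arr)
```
{'a': 44, 'b': 5, 'c': 128}
{'a': 44, 'b': 5, 'new': 194}
{'a': 44, 'b': 5, 'c': 128}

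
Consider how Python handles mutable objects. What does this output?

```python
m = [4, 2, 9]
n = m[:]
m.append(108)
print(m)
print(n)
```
[4, 2, 9, 108]
[4, 2, 9]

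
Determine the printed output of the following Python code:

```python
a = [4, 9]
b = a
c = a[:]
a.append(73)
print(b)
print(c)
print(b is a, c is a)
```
[4, 9, 73]
[4, 9]
True False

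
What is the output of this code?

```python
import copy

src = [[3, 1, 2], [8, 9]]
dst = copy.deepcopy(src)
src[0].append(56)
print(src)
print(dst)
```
[[3, 1, 2, 56], [8, 9]]
[[3, 1, 2], [8, 9]]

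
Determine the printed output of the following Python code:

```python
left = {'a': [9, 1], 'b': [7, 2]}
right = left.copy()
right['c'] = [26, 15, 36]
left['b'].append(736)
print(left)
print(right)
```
{'a': [9, 1], 'b': [7, 2, 736]}
{'a': [9, 1], 'b': [7, 2, 736], 'c': [26, 15, 36]}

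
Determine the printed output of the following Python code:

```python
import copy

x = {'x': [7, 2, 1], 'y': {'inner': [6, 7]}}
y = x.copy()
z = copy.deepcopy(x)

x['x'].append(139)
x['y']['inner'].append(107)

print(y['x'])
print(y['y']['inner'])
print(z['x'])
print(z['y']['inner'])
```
[7, 2, 1, 139]
[6, 7, 107]
[7, 2, 1]
[6, 7]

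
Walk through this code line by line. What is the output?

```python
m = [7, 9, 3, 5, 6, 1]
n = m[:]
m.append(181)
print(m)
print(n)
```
[7, 9, 3, 5, 6, 1, 181]
[7, 9, 3, 5, 6, 1]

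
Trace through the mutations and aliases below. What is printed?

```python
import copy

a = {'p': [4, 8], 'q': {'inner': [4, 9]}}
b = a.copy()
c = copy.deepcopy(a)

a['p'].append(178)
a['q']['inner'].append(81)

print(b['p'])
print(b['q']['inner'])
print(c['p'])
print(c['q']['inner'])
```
[4, 8, 178]
[4, 9, 81]
[4, 8]
[4, 9]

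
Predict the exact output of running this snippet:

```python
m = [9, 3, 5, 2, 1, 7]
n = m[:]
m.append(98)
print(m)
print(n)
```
[9, 3, 5, 2, 1, 7, 98]
[9, 3, 5, 2, 1, 7]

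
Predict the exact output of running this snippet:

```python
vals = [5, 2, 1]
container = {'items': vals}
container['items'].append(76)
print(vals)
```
[5, 2, 1, 76]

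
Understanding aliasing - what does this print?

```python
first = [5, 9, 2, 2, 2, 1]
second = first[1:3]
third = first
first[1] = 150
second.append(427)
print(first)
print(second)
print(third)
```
[5, 150, 2, 2, 2, 1]
[9, 2, 427]
[5, 150, 2, 2, 2, 1]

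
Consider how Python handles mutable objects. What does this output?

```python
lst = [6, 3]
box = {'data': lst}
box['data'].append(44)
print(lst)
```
[6, 3, 44]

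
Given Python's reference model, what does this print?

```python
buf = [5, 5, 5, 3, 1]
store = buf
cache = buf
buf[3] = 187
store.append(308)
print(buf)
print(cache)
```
[5, 5, 5, 187, 1, 308]
[5, 5, 5, 187, 1, 308]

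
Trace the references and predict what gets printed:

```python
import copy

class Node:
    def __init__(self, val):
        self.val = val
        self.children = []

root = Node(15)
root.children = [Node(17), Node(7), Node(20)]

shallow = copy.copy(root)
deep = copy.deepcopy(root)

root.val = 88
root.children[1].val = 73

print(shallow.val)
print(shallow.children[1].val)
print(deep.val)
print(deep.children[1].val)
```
15
73
15
7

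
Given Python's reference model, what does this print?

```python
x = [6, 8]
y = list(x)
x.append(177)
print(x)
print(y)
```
[6, 8, 177]
[6, 8]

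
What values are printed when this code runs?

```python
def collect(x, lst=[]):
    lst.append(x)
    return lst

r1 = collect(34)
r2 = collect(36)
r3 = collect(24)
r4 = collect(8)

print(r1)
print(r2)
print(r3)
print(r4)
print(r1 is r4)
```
[34, 36, 24, 8]
[34, 36, 24, 8]
[34, 36, 24, 8]
[34, 36, 24, 8]
True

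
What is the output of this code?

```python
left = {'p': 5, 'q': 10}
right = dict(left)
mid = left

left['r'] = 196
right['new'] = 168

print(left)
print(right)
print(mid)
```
{'p': 5, 'q': 10, 'r': 196}
{'p': 5, 'q': 10, 'new': 168}
{'p': 5, 'q': 10, 'r': 196}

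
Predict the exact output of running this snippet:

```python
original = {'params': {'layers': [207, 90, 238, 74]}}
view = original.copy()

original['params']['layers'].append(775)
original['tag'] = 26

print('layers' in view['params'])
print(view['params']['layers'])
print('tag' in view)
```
True
[207, 90, 238, 74, 775]
False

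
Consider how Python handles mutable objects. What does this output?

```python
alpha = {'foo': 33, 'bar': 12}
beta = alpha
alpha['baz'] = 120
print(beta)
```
{'foo': 33, 'bar': 12, 'baz': 120}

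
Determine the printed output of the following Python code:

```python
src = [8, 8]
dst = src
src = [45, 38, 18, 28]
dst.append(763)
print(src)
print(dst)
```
[45, 38, 18, 28]
[8, 8, 763]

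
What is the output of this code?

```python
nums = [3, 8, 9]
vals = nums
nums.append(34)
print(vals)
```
[3, 8, 9, 34]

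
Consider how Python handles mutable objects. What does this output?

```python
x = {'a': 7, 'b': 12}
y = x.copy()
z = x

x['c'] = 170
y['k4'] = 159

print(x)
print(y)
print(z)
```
{'a': 7, 'b': 12, 'c': 170}
{'a': 7, 'b': 12, 'k4': 159}
{'a': 7, 'b': 12, 'c': 170}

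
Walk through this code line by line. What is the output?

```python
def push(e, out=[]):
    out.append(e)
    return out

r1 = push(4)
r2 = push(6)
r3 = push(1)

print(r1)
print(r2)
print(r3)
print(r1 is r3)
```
[4, 6, 1]
[4, 6, 1]
[4, 6, 1]
True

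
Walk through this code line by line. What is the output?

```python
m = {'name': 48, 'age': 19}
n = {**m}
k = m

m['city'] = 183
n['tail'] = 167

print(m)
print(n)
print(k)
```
{'name': 48, 'age': 19, 'city': 183}
{'name': 48, 'age': 19, 'tail': 167}
{'name': 48, 'age': 19, 'city': 183}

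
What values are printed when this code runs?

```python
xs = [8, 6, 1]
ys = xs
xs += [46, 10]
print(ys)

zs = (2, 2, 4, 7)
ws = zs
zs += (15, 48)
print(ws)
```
[8, 6, 1, 46, 10]
(2, 2, 4, 7)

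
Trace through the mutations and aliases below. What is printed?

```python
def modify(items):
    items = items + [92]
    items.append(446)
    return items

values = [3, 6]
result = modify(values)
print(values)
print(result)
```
[3, 6]
[3, 6, 92, 446]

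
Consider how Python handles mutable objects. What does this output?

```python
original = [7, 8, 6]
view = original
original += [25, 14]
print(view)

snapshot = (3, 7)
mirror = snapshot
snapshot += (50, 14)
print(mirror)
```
[7, 8, 6, 25, 14]
(3, 7)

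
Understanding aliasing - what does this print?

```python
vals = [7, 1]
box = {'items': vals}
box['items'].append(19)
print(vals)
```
[7, 1, 19]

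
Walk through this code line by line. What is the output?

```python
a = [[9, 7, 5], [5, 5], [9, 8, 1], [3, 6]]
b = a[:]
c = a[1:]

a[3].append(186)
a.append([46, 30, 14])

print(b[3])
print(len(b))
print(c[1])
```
[3, 6, 186]
4
[9, 8, 1]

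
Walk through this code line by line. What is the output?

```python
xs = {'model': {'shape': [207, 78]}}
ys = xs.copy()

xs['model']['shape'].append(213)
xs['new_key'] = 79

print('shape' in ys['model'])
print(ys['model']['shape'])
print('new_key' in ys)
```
True
[207, 78, 213]
False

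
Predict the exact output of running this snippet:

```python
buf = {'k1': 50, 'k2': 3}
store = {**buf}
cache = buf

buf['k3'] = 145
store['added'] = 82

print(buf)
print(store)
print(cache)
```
{'k1': 50, 'k2': 3, 'k3': 145}
{'k1': 50, 'k2': 3, 'added': 82}
{'k1': 50, 'k2': 3, 'k3': 145}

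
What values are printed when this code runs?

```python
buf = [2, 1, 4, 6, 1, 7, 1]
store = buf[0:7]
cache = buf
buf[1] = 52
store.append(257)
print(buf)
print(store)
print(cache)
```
[2, 52, 4, 6, 1, 7, 1]
[2, 1, 4, 6, 1, 7, 1, 257]
[2, 52, 4, 6, 1, 7, 1]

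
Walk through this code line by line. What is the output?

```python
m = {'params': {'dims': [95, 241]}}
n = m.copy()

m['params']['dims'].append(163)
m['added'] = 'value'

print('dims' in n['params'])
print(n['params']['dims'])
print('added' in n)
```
True
[95, 241, 163]
False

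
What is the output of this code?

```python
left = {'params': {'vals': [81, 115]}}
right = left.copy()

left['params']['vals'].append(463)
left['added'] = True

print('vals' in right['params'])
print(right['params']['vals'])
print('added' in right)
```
True
[81, 115, 463]
False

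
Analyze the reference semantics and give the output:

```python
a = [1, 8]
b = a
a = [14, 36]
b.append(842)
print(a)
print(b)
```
[14, 36]
[1, 8, 842]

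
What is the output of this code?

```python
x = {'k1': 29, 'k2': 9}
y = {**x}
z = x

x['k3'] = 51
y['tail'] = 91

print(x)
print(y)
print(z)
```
{'k1': 29, 'k2': 9, 'k3': 51}
{'k1': 29, 'k2': 9, 'tail': 91}
{'k1': 29, 'k2': 9, 'k3': 51}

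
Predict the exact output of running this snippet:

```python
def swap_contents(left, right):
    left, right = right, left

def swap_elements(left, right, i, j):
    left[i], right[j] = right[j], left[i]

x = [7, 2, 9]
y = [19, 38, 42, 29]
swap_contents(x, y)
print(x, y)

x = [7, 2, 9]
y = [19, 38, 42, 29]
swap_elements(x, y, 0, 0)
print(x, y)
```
[7, 2, 9] [19, 38, 42, 29]
[19, 2, 9] [7, 38, 42, 29]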